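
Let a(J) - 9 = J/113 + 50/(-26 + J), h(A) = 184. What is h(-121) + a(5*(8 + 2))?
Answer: 265133/1356 ≈ 195.53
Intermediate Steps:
a(J) = 9 + 50/(-26 + J) + J/113 (a(J) = 9 + (J/113 + 50/(-26 + J)) = 9 + (50/(-26 + J) + J/113) = 9 + 50/(-26 + J) + J/113)
h(-121) + a(5*(8 + 2)) = 184 + (-20792 + (5*(8 + 2))² + 991*(5*(8 + 2)))/(113*(-26 + 5*(8 + 2))) = 184 + (-20792 + (5*10)² + 991*(5*10))/(113*(-26 + 5*10)) = 184 + (-20792 + 50² + 991*50)/(113*(-26 + 50)) = 184 + (1/113)*(-20792 + 2500 + 49550)/24 = 184 + (1/113)*(1/24)*31258 = 184 + 15629/1356 = 265133/1356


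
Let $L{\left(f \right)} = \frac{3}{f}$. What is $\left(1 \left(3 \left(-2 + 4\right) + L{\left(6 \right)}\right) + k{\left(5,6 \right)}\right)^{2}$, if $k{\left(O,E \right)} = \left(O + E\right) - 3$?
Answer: $\frac{841}{4} \approx 210.25$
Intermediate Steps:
$k{\left(O,E \right)} = -3 + E + O$ ($k{\left(O,E \right)} = \left(E + O\right) - 3 = -3 + E + O$)
$\left(1 \left(3 \left(-2 + 4\right) + L{\left(6 \right)}\right) + k{\left(5,6 \right)}\right)^{2} = \left(1 \left(3 \left(-2 + 4\right) + \frac{3}{6}\right) + \left(-3 + 6 + 5\right)\right)^{2} = \left(1 \left(3 \cdot 2 + 3 \cdot \frac{1}{6}\right) + 8\right)^{2} = \left(1 \left(6 + \frac{1}{2}\right) + 8\right)^{2} = \left(1 \cdot \frac{13}{2} + 8\right)^{2} = \left(\frac{13}{2} + 8\right)^{2} = \left(\frac{29}{2}\right)^{2} = \frac{841}{4}$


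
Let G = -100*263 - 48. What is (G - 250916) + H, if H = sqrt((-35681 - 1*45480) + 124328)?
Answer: -277264 + sqrt(43167) ≈ -2.7706e+5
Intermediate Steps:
G = -26348 (G = -26300 - 48 = -26348)
H = sqrt(43167) (H = sqrt((-35681 - 45480) + 124328) = sqrt(-81161 + 124328) = sqrt(43167) ≈ 207.77)
(G - 250916) + H = (-26348 - 250916) + sqrt(43167) = -277264 + sqrt(43167)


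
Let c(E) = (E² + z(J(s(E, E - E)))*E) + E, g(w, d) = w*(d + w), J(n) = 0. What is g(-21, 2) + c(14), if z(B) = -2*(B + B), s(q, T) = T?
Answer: 609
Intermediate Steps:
z(B) = -4*B
c(E) = E + E² (c(E) = (E² + (-4*0)*E) + E = (E² + 0*E) + E = (E² + 0) + E = E² + E = E + E²)
g(-21, 2) + c(14) = -21*(2 - 21) + 14*(1 + 14) = -21*(-19) + 14*15 = 399 + 210 = 609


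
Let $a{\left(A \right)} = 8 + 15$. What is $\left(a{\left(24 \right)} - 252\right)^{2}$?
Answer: $52441$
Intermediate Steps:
$a{\left(A \right)} = 23$
$\left(a{\left(24 \right)} - 252\right)^{2} = \left(23 - 252\right)^{2} = \left(-229\right)^{2} = 52441$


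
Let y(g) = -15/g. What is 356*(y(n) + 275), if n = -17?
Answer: 1669640/17 ≈ 98214.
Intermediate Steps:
356*(y(n) + 275) = 356*(-15/(-17) + 275) = 356*(-15*(-1/17) + 275) = 356*(15/17 + 275) = 356*(4690/17) = 1669640/17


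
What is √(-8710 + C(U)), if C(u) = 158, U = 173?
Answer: 2*I*√2138 ≈ 92.477*I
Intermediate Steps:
√(-8710 + C(U)) = √(-8710 + 158) = √(-8552) = 2*I*√2138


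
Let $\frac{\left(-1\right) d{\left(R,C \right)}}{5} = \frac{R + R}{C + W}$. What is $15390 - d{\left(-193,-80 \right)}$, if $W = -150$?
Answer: $\frac{354163}{23} \approx 15398.0$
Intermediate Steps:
$d{\left(R,C \right)} = - \frac{10 R}{-150 + C}$ ($d{\left(R,C \right)} = - 5 \frac{R + R}{C - 150} = - 5 \frac{2 R}{-150 + C} = - \frac{10 R}{-150 + C}$)
$15390 - d{\left(-193,-80 \right)} = 15390 - \left(-10\right) \left(-193\right) \frac{1}{-150 - 80} = 15390 - \left(-10\right) \left(-193\right) \frac{1}{-230} = 15390 - \left(-10\right) \left(-193\right) \left(- \frac{1}{230}\right) = 15390 - - \frac{193}{23} = 15390 + \frac{193}{23} = \frac{354163}{23}$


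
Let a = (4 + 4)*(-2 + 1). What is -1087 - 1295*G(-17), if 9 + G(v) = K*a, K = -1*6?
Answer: -51592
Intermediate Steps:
K = -6
a = -8 (a = 8*(-1) = -8)
G(v) = 39 (G(v) = -9 - 6*(-8) = -9 + 48 = 39)
-1087 - 1295*G(-17) = -1087 - 1295*39 = -1087 - 50505 = -51592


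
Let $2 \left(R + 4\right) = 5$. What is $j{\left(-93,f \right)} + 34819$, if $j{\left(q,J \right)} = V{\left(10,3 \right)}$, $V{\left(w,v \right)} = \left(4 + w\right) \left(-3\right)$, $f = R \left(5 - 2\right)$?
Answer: $34777$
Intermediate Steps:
$R = - \frac{3}{2}$ ($R = -4 + \frac{1}{2} \cdot 5 = -4 + \frac{5}{2} = - \frac{3}{2} \approx -1.5$)
$f = - \frac{9}{2}$ ($f = - \frac{3 \left(5 - 2\right)}{2} = \left(- \frac{3}{2}\right) 3 = - \frac{9}{2} \approx -4.5$)
$V{\left(w,v \right)} = -12 - 3 w$
$j{\left(q,J \right)} = -42$ ($j{\left(q,J \right)} = -12 - 30 = -42$)
$j{\left(-93,f \right)} + 34819 = -42 + 34819 = 34777$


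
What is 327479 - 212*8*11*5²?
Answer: -138921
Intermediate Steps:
327479 - 212*8*11*5² = 327479 - 18656*25 = 327479 - 212*2200 = 327479 - 466400 = -138921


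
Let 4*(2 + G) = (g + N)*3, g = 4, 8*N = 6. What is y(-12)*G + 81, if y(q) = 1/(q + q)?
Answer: 31079/384 ≈ 80.935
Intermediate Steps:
N = ¾ (N = (⅛)*6 = ¾ ≈ 0.75000)
G = 25/16 (G = -2 + ((4 + ¾)*3)/4 = -2 + ((19/4)*3)/4 = -2 + (¼)*(57/4) = -2 + 57/16 = 25/16 ≈ 1.5625)
y(q) = 1/(2*q)
y(-12)*G + 81 = ((½)/(-12))*(25/16) + 81 = ((½)*(-1/12))*(25/16) + 81 = -1/24*25/16 + 81 = -25/384 + 81 = 31079/384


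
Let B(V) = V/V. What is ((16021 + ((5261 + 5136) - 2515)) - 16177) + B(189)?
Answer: 7727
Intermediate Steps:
B(V) = 1
((16021 + ((5261 + 5136) - 2515)) - 16177) + B(189) = ((16021 + ((5261 + 5136) - 2515)) - 16177) + 1 = ((16021 + (10397 - 2515)) - 16177) + 1 = ((16021 + 7882) - 16177) + 1 = (23903 - 16177) + 1 = 7726 + 1 = 7727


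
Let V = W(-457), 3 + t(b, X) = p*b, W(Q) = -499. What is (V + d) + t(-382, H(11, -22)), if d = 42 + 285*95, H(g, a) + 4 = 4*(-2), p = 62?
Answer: 2931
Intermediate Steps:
H(g, a) = -12 (H(g, a) = -4 + 4*(-2) = -4 - 8 = -12)
t(b, X) = -3 + 62*b
d = 27117 (d = 42 + 27075 = 27117)
V = -499
(V + d) + t(-382, H(11, -22)) = (-499 + 27117) + (-3 + 62*(-382)) = 26618 + (-3 - 23684) = 26618 - 23687 = 2931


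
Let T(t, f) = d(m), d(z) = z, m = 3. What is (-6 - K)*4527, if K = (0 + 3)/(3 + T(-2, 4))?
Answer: -58851/2 ≈ -29426.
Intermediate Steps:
T(t, f) = 3
K = ½ (K = (0 + 3)/(3 + 3) = 3/6 = 3*(⅙) = ½ ≈ 0.50000)
(-6 - K)*4527 = (-6 - 1*½)*4527 = (-6 - ½)*4527 = -13/2*4527 = -58851/2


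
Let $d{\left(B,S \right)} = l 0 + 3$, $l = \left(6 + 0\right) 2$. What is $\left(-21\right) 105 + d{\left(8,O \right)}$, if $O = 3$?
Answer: $-2202$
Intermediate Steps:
$l = 12$ ($l = 6 \cdot 2 = 12$)
$d{\left(B,S \right)} = 3$ ($d{\left(B,S \right)} = 12 \cdot 0 + 3 = 0 + 3 = 3$)
$\left(-21\right) 105 + d{\left(8,O \right)} = \left(-21\right) 105 + 3 = -2205 + 3 = -2202$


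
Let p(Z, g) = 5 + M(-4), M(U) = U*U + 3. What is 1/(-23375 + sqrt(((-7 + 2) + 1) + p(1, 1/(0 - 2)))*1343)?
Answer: -275/6003737 - 158*sqrt(5)/30018685 ≈ -5.7574e-5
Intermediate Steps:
M(U) = 3 + U**2 (M(U) = U**2 + 3 = 3 + U**2)
p(Z, g) = 24 (p(Z, g) = 5 + (3 + (-4)**2) = 5 + (3 + 16) = 5 + 19 = 24)
1/(-23375 + sqrt(((-7 + 2) + 1) + p(1, 1/(0 - 2)))*1343) = 1/(-23375 + sqrt(((-7 + 2) + 1) + 24)*1343) = 1/(-23375 + sqrt((-5 + 1) + 24)*1343) = 1/(-23375 + sqrt(-4 + 24)*1343) = 1/(-23375 + sqrt(20)*1343) = 1/(-23375 + (2*sqrt(5))*1343) = 1/(-23375 + 2686*sqrt(5))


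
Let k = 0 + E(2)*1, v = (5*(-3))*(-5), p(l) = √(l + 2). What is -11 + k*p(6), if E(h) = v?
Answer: -11 + 150*√2 ≈ 201.13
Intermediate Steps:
p(l) = √(2 + l)
v = 75 (v = -15*(-5) = 75)
E(h) = 75
k = 75 (k = 0 + 75*1 = 0 + 75 = 75)
-11 + k*p(6) = -11 + 75*√(2 + 6) = -11 + 75*√8 = -11 + 75*(2*√2) = -11 + 150*√2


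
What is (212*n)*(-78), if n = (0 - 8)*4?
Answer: 529152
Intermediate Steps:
n = -32 (n = -8*4 = -32)
(212*n)*(-78) = (212*(-32))*(-78) = -6784*(-78) = 529152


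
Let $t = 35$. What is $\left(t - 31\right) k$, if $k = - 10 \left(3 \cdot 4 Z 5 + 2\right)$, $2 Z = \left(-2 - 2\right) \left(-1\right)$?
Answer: $-4880$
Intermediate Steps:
$Z = 2$ ($Z = \frac{\left(-2 - 2\right) \left(-1\right)}{2} = \frac{\left(-4\right) \left(-1\right)}{2} = \frac{1}{2} \cdot 4 = 2$)
$k = -1220$ ($k = - 10 \left(3 \cdot 4 \cdot 2 \cdot 5 + 2\right) = - 10 \left(3 \cdot 8 \cdot 5 + 2\right) = - 10 \left(3 \cdot 40 + 2\right) = - 10 \left(120 + 2\right) = \left(-10\right) 122 = -1220$)
$\left(t - 31\right) k = \left(35 - 31\right) \left(-1220\right) = 4 \left(-1220\right) = -4880$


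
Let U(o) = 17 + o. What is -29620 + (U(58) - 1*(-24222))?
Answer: -5323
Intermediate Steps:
-29620 + (U(58) - 1*(-24222)) = -29620 + ((17 + 58) - 1*(-24222)) = -29620 + (75 + 24222) = -29620 + 24297 = -5323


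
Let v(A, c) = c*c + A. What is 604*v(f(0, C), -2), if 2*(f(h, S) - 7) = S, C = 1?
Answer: 6946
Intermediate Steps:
f(h, S) = 7 + S/2
v(A, c) = A + c² (v(A, c) = c² + A = A + c²)
604*v(f(0, C), -2) = 604*((7 + (½)*1) + (-2)²) = 604*((7 + ½) + 4) = 604*(15/2 + 4) = 604*(23/2) = 6946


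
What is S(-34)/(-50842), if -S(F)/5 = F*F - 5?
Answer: 5755/50842 ≈ 0.11319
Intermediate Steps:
S(F) = 25 - 5*F² (S(F) = -5*(F*F - 5) = -5*(F² - 5) = -5*(-5 + F²) = 25 - 5*F²)
S(-34)/(-50842) = (25 - 5*(-34)²)/(-50842) = (25 - 5*1156)*(-1/50842) = (25 - 5780)*(-1/50842) = -5755*(-1/50842) = 5755/50842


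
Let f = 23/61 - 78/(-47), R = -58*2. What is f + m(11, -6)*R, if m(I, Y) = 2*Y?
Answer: 3996703/2867 ≈ 1394.0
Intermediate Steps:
R = -116
f = 5839/2867 (f = 23*(1/61) - 78*(-1/47) = 23/61 + 78/47 = 5839/2867 ≈ 2.0366)
f + m(11, -6)*R = 5839/2867 + (2*(-6))*(-116) = 5839/2867 - 12*(-116) = 5839/2867 + 1392 = 3996703/2867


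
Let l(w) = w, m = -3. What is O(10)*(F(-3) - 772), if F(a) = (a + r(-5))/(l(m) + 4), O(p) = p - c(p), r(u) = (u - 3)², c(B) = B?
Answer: 0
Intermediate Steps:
r(u) = (-3 + u)²
O(p) = 0 (O(p) = p - p = 0)
F(a) = 64 + a (F(a) = (a + (-3 - 5)²)/(-3 + 4) = (a + (-8)²)/1 = (a + 64)*1 = (64 + a)*1 = 64 + a)
O(10)*(F(-3) - 772) = 0*((64 - 3) - 772) = 0*(61 - 772) = 0*(-711) = 0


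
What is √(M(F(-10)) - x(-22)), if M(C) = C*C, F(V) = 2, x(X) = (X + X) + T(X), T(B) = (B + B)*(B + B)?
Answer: 4*I*√118 ≈ 43.451*I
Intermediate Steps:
T(B) = 4*B² (T(B) = (2*B)*(2*B) = 4*B²)
x(X) = 2*X + 4*X² (x(X) = (X + X) + 4*X² = 2*X + 4*X²)
M(C) = C²
√(M(F(-10)) - x(-22)) = √(2² - 2*(-22)*(1 + 2*(-22))) = √(4 - 2*(-22)*(1 - 44)) = √(4 - 2*(-22)*(-43)) = √(4 - 1*1892) = √(4 - 1892) = √(-1888) = 4*I*√118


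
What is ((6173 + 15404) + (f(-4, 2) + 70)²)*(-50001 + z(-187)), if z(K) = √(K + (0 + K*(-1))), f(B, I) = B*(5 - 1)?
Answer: -1224674493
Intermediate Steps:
f(B, I) = 4*B (f(B, I) = B*4 = 4*B)
z(K) = 0 (z(K) = √(K + (0 - K)) = √(K - K) = √0 = 0)
((6173 + 15404) + (f(-4, 2) + 70)²)*(-50001 + z(-187)) = ((6173 + 15404) + (4*(-4) + 70)²)*(-50001 + 0) = (21577 + (-16 + 70)²)*(-50001) = (21577 + 54²)*(-50001) = (21577 + 2916)*(-50001) = 24493*(-50001) = -1224674493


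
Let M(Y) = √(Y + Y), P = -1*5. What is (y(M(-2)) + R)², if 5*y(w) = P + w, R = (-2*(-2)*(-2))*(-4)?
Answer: 24021/25 + 124*I/5 ≈ 960.84 + 24.8*I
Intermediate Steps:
P = -5
M(Y) = √2*√Y (M(Y) = √(2*Y) = √2*√Y)
R = 32 (R = (4*(-2))*(-4) = -8*(-4) = 32)
y(w) = -1 + w/5 (y(w) = (-5 + w)/5 = -1 + w/5)
(y(M(-2)) + R)² = ((-1 + (√2*√(-2))/5) + 32)² = ((-1 + (√2*(I*√2))/5) + 32)² = ((-1 + (2*I)/5) + 32)² = ((-1 + 2*I/5) + 32)² = (31 + 2*I/5)²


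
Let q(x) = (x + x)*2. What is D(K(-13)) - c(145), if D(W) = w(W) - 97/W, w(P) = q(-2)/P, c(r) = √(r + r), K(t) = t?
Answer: 105/13 - √290 ≈ -8.9525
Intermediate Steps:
q(x) = 4*x (q(x) = (2*x)*2 = 4*x)
c(r) = √2*√r (c(r) = √(2*r) = √2*√r)
w(P) = -8/P (w(P) = (4*(-2))/P = -8/P)
D(W) = -105/W (D(W) = -8/W - 97/W = -105/W)
D(K(-13)) - c(145) = -105/(-13) - √2*√145 = -105*(-1/13) - √290 = 105/13 - √290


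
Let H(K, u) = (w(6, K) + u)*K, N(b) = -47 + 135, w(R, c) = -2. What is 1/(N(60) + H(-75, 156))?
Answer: -1/11462 ≈ -8.7245e-5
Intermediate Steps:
N(b) = 88
H(K, u) = K*(-2 + u) (H(K, u) = (-2 + u)*K = K*(-2 + u))
1/(N(60) + H(-75, 156)) = 1/(88 - 75*(-2 + 156)) = 1/(88 - 75*154) = 1/(88 - 11550) = 1/(-11462) = -1/11462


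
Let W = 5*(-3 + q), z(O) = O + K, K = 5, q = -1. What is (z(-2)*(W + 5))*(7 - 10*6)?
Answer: 2385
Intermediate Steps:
z(O) = 5 + O (z(O) = O + 5 = 5 + O)
W = -20 (W = 5*(-3 - 1) = 5*(-4) = -20)
(z(-2)*(W + 5))*(7 - 10*6) = ((5 - 2)*(-20 + 5))*(7 - 10*6) = (3*(-15))*(7 - 60) = -45*(-53) = 2385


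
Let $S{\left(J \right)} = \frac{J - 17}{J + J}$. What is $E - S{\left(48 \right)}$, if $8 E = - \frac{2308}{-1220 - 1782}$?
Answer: $- \frac{32683}{144096} \approx -0.22681$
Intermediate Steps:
$E = \frac{577}{6004}$ ($E = \frac{\left(-2308\right) \frac{1}{-1220 - 1782}}{8} = \frac{\left(-2308\right) \frac{1}{-3002}}{8} = \frac{\left(-2308\right) \left(- \frac{1}{3002}\right)}{8} = \frac{1}{8} \cdot \frac{1154}{1501} = \frac{577}{6004} \approx 0.096103$)
$S{\left(J \right)} = \frac{-17 + J}{2 J}$
$E - S{\left(48 \right)} = \frac{577}{6004} - \frac{-17 + 48}{2 \cdot 48} = \frac{577}{6004} - \frac{1}{2} \cdot \frac{1}{48} \cdot 31 = \frac{577}{6004} - \frac{31}{96} = - \frac{32683}{144096}$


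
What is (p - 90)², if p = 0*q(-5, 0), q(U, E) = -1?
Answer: 8100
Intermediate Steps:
p = 0 (p = 0*(-1) = 0)
(p - 90)² = (0 - 90)² = (-90)² = 8100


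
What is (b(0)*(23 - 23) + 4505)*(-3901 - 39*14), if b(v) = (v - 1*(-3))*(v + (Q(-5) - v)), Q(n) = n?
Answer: -20033735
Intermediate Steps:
b(v) = -15 - 5*v (b(v) = (v - 1*(-3))*(v + (-5 - v)) = (v + 3)*(-5) = (3 + v)*(-5) = -15 - 5*v)
(b(0)*(23 - 23) + 4505)*(-3901 - 39*14) = ((-15 - 5*0)*(23 - 23) + 4505)*(-3901 - 39*14) = ((-15 + 0)*0 + 4505)*(-3901 - 546) = (-15*0 + 4505)*(-4447) = (0 + 4505)*(-4447) = 4505*(-4447) = -20033735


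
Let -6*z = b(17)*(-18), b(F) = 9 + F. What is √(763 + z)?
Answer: 29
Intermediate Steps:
z = 78 (z = -(9 + 17)*(-18)/6 = -13*(-18)/3 = -⅙*(-468) = 78)
√(763 + z) = √(763 + 78) = √841 = 29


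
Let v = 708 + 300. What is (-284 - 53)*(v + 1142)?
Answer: -724550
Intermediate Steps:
v = 1008
(-284 - 53)*(v + 1142) = (-284 - 53)*(1008 + 1142) = -337*2150 = -724550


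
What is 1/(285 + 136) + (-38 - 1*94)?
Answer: -55571/421 ≈ -132.00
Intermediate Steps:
1/(285 + 136) + (-38 - 1*94) = 1/421 + (-38 - 94) = 1/421 - 132 = -55571/421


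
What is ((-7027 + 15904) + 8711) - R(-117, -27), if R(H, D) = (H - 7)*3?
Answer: 17960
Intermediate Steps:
R(H, D) = -21 + 3*H (R(H, D) = (-7 + H)*3 = -21 + 3*H)
((-7027 + 15904) + 8711) - R(-117, -27) = ((-7027 + 15904) + 8711) - (-21 + 3*(-117)) = (8877 + 8711) - (-21 - 351) = 17588 - 1*(-372) = 17588 + 372 = 17960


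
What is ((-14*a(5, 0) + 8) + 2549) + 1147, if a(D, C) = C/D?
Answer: 3704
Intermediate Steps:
((-14*a(5, 0) + 8) + 2549) + 1147 = ((-0/5 + 8) + 2549) + 1147 = ((-14*0 + 8) + 2549) + 1147 = ((0 + 8) + 2549) + 1147 = (8 + 2549) + 1147 = 2557 + 1147 = 3704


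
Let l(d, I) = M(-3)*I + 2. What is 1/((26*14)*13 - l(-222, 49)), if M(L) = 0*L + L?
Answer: 1/4877 ≈ 0.00020504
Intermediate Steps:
M(L) = L (M(L) = 0 + L = L)
l(d, I) = 2 - 3*I (l(d, I) = -3*I + 2 = 2 - 3*I)
1/((26*14)*13 - l(-222, 49)) = 1/((26*14)*13 - (2 - 3*49)) = 1/(364*13 - (2 - 147)) = 1/(4732 - 1*(-145)) = 1/(4732 + 145) = 1/4877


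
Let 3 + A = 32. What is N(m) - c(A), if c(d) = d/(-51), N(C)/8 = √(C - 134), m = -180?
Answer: 29/51 + 8*I*√314 ≈ 0.56863 + 141.76*I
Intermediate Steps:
A = 29 (A = -3 + 32 = 29)
N(C) = 8*√(-134 + C) (N(C) = 8*√(C - 134) = 8*√(-134 + C))
c(d) = -d/51 (c(d) = d*(-1/51) = -d/51)
N(m) - c(A) = 8*√(-134 - 180) - (-1)*29/51 = 8*√(-314) - 1*(-29/51) = 8*(I*√314) + 29/51 = 8*I*√314 + 29/51 = 29/51 + 8*I*√314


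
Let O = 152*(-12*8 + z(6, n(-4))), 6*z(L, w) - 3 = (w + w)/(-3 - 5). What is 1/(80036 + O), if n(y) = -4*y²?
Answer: 3/197776 ≈ 1.5169e-5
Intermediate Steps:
z(L, w) = ½ - w/24 (z(L, w) = ½ + ((w + w)/(-3 - 5))/6 = ½ + ((2*w)/(-8))/6 = ½ + ((2*w)*(-⅛))/6 = ½ + (-w/4)/6 = ½ - w/24)
O = -42332/3 (O = 152*(-12*8 + (½ - (-1)*(-4)²/6)) = 152*(-96 + (½ - (-1)*16/6)) = 152*(-96 + (½ - 1/24*(-64))) = 152*(-96 + (½ + 8/3)) = 152*(-96 + 19/6) = 152*(-557/6) = -42332/3 ≈ -14111.)
1/(80036 + O) = 1/(80036 - 42332/3) = 1/(197776/3) = 3/197776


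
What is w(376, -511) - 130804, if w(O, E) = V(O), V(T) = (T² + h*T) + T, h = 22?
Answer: 19220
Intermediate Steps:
V(T) = T² + 23*T (V(T) = (T² + 22*T) + T = T² + 23*T)
w(O, E) = O*(23 + O)
w(376, -511) - 130804 = 376*(23 + 376) - 130804 = 376*399 - 130804 = 150024 - 130804 = 19220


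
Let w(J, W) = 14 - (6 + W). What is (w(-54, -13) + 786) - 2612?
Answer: -1805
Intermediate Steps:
w(J, W) = 8 - W (w(J, W) = 14 + (-6 - W) = 8 - W)
(w(-54, -13) + 786) - 2612 = ((8 - 1*(-13)) + 786) - 2612 = ((8 + 13) + 786) - 2612 = (21 + 786) - 2612 = 807 - 2612 = -1805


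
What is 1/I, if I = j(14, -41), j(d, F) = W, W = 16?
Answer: 1/16 ≈ 0.062500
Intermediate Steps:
j(d, F) = 16
I = 16
1/I = 1/16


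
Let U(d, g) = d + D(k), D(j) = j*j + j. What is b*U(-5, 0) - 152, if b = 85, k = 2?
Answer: -67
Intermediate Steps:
D(j) = j + j² (D(j) = j² + j = j + j²)
U(d, g) = 6 + d (U(d, g) = d + 2*(1 + 2) = d + 2*3 = d + 6 = 6 + d)
b*U(-5, 0) - 152 = 85*(6 - 5) - 152 = 85*1 - 152 = 85 - 152 = -67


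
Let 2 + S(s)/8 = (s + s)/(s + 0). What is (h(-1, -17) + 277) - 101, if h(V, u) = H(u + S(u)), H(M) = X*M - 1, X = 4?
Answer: 107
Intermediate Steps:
S(s) = 0 (S(s) = -16 + 8*((s + s)/(s + 0)) = -16 + 8*((2*s)/s) = -16 + 8*2 = -16 + 16 = 0)
H(M) = -1 + 4*M (H(M) = 4*M - 1 = -1 + 4*M)
h(V, u) = -1 + 4*u (h(V, u) = -1 + 4*(u + 0) = -1 + 4*u)
(h(-1, -17) + 277) - 101 = ((-1 + 4*(-17)) + 277) - 101 = ((-1 - 68) + 277) - 101 = (-69 + 277) - 101 = 208 - 101 = 107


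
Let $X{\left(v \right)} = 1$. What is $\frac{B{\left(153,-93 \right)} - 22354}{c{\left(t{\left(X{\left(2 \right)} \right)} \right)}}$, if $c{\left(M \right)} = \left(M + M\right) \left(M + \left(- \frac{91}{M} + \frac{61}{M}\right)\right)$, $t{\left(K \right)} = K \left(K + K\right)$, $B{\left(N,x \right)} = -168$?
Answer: $\frac{11261}{26} \approx 433.12$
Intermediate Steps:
$t{\left(K \right)} = 2 K^{2}$ ($t{\left(K \right)} = K 2 K = 2 K^{2}$)
$c{\left(M \right)} = 2 M \left(M - \frac{30}{M}\right)$
$\frac{B{\left(153,-93 \right)} - 22354}{c{\left(t{\left(X{\left(2 \right)} \right)} \right)}} = \frac{-168 - 22354}{-60 + 2 \left(2 \cdot 1^{2}\right)^{2}} = - \frac{22522}{-60 + 2 \left(2 \cdot 1\right)^{2}} = - \frac{22522}{-60 + 2 \cdot 2^{2}} = - \frac{22522}{-60 + 2 \cdot 4} = - \frac{22522}{-60 + 8} = - \frac{22522}{-52} = \left(-22522\right) \left(- \frac{1}{52}\right) = \frac{11261}{26}$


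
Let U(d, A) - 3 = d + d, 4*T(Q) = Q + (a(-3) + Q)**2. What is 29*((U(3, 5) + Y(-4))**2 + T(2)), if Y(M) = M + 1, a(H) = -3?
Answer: 4263/4 ≈ 1065.8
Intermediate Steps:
T(Q) = Q/4 + (-3 + Q)**2/4 (T(Q) = (Q + (-3 + Q)**2)/4 = Q/4 + (-3 + Q)**2/4)
U(d, A) = 3 + 2*d (U(d, A) = 3 + (d + d) = 3 + 2*d)
Y(M) = 1 + M
29*((U(3, 5) + Y(-4))**2 + T(2)) = 29*(((3 + 2*3) + (1 - 4))**2 + ((1/4)*2 + (-3 + 2)**2/4)) = 29*(((3 + 6) - 3)**2 + (1/2 + (1/4)*(-1)**2)) = 29*((9 - 3)**2 + (1/2 + (1/4)*1)) = 29*(6**2 + (1/2 + 1/4)) = 29*(36 + 3/4) = 29*(147/4) = 4263/4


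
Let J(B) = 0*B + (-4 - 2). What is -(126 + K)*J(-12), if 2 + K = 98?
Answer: 1332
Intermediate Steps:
K = 96 (K = -2 + 98 = 96)
J(B) = -6 (J(B) = 0 - 6 = -6)
-(126 + K)*J(-12) = -(126 + 96)*(-6) = -222*(-6) = -1*(-1332) = 1332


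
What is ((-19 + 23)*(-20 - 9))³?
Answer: -1560896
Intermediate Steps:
((-19 + 23)*(-20 - 9))³ = (4*(-29))³ = (-116)³ = -1560896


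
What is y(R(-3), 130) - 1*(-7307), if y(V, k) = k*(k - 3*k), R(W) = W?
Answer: -26493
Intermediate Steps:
y(V, k) = -2*k² (y(V, k) = k*(-2*k) = -2*k²)
y(R(-3), 130) - 1*(-7307) = -2*130² - 1*(-7307) = -2*16900 + 7307 = -33800 + 7307 = -26493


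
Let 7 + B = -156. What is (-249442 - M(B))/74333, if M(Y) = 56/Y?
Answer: -40658990/12116279 ≈ -3.3557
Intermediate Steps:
B = -163 (B = -7 - 156 = -163)
(-249442 - M(B))/74333 = (-249442 - 56/(-163))/74333 = (-249442 - 56*(-1)/163)*(1/74333) = (-249442 - 1*(-56/163))*(1/74333) = (-249442 + 56/163)*(1/74333) = -40658990/163*1/74333 = -40658990/12116279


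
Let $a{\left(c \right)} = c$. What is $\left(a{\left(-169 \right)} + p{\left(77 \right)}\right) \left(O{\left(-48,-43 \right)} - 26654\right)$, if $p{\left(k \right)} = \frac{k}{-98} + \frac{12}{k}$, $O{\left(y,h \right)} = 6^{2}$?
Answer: $\frac{347671007}{77} \approx 4.5152 \cdot 10^{6}$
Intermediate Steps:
$O{\left(y,h \right)} = 36$
$p{\left(k \right)} = \frac{12}{k} - \frac{k}{98}$ ($p{\left(k \right)} = k \left(- \frac{1}{98}\right) + \frac{12}{k} = - \frac{k}{98} + \frac{12}{k} = \frac{12}{k} - \frac{k}{98}$)
$\left(a{\left(-169 \right)} + p{\left(77 \right)}\right) \left(O{\left(-48,-43 \right)} - 26654\right) = \left(-169 + \left(\frac{12}{77} - \frac{11}{14}\right)\right) \left(36 - 26654\right) = \left(-169 + \left(12 \cdot \frac{1}{77} - \frac{11}{14}\right)\right) \left(-26618\right) = \left(-169 + \left(\frac{12}{77} - \frac{11}{14}\right)\right) \left(-26618\right) = \left(-169 - \frac{97}{154}\right) \left(-26618\right) = \left(- \frac{26123}{154}\right) \left(-26618\right) = \frac{347671007}{77}$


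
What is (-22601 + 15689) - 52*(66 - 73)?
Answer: -6548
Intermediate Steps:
(-22601 + 15689) - 52*(66 - 73) = -6912 - 52*(-7) = -6912 + 364 = -6548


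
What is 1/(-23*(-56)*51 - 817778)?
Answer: -1/752090 ≈ -1.3296e-6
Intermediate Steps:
1/(-23*(-56)*51 - 817778) = 1/(1288*51 - 817778) = 1/(65688 - 817778) = 1/(-752090) = -1/752090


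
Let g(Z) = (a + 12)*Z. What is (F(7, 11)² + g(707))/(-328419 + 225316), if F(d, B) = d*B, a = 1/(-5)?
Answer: -10194/73645 ≈ -0.13842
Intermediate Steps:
a = -⅕ ≈ -0.20000
F(d, B) = B*d
g(Z) = 59*Z/5 (g(Z) = (-⅕ + 12)*Z = 59*Z/5)
(F(7, 11)² + g(707))/(-328419 + 225316) = ((11*7)² + (59/5)*707)/(-328419 + 225316) = (77² + 41713/5)/(-103103) = (5929 + 41713/5)*(-1/103103) = (71358/5)*(-1/103103) = -10194/73645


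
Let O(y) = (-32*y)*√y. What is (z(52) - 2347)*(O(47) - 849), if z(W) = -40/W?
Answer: 25912329/13 + 45903584*√47/13 ≈ 2.6201e+7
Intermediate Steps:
O(y) = -32*y^(3/2)
(z(52) - 2347)*(O(47) - 849) = (-40/52 - 2347)*(-1504*√47 - 849) = (-40*1/52 - 2347)*(-1504*√47 - 849) = (-10/13 - 2347)*(-1504*√47 - 849) = -30521*(-849 - 1504*√47)/13 = 25912329/13 + 45903584*√47/13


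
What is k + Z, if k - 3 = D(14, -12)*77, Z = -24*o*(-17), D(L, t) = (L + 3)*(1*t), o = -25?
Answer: -25905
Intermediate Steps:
D(L, t) = t*(3 + L) (D(L, t) = (3 + L)*t = t*(3 + L))
Z = -10200 (Z = -24*(-25)*(-17) = 600*(-17) = -10200)
k = -15705 (k = 3 - 12*(3 + 14)*77 = 3 - 12*17*77 = 3 - 204*77 = 3 - 15708 = -15705)
k + Z = -15705 - 10200 = -25905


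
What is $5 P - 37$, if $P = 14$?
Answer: $33$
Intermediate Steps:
$5 P - 37 = 5 \cdot 14 - 37 = 70 - 37 = 33$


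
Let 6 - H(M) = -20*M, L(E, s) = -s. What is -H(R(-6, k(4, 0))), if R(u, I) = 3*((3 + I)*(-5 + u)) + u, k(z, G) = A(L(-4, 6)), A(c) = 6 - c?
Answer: 10014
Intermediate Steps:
k(z, G) = 12 (k(z, G) = 6 - (-1)*6 = 6 - 1*(-6) = 6 + 6 = 12)
R(u, I) = u + 3*(-5 + u)*(3 + I) (R(u, I) = 3*((-5 + u)*(3 + I)) + u = 3*(-5 + u)*(3 + I) + u = u + 3*(-5 + u)*(3 + I))
H(M) = 6 + 20*M (H(M) = 6 - (-20)*M = 6 + 20*M)
-H(R(-6, k(4, 0))) = -(6 + 20*(-45 - 15*12 + 10*(-6) + 3*12*(-6))) = -(6 + 20*(-45 - 180 - 60 - 216)) = -(6 + 20*(-501)) = -(6 - 10020) = -1*(-10014) = 10014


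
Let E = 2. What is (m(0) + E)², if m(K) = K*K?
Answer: 4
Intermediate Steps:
m(K) = K²
(m(0) + E)² = (0² + 2)² = (0 + 2)² = 2² = 4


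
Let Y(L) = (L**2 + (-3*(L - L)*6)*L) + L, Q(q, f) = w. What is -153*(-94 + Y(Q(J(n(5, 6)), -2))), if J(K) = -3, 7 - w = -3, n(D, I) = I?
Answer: -2448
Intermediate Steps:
w = 10 (w = 7 - 1*(-3) = 7 + 3 = 10)
Q(q, f) = 10
Y(L) = L + L**2 (Y(L) = (L**2 + (-3*0*6)*L) + L = (L**2 + (0*6)*L) + L = (L**2 + 0*L) + L = (L**2 + 0) + L = L**2 + L = L + L**2)
-153*(-94 + Y(Q(J(n(5, 6)), -2))) = -153*(-94 + 10*(1 + 10)) = -153*(-94 + 10*11) = -153*(-94 + 110) = -153*16 = -2448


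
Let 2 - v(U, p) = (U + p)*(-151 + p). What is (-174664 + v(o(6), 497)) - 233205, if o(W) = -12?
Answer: -575677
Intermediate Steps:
v(U, p) = 2 - (-151 + p)*(U + p) (v(U, p) = 2 - (U + p)*(-151 + p) = 2 - (-151 + p)*(U + p))
(-174664 + v(o(6), 497)) - 233205 = (-174664 + (2 - 1*497**2 + 151*(-12) + 151*497 - 1*(-12)*497)) - 233205 = (-174664 + (2 - 1*247009 - 1812 + 75047 + 5964)) - 233205 = (-174664 + (2 - 247009 - 1812 + 75047 + 5964)) - 233205 = (-174664 - 167808) - 233205 = -342472 - 233205 = -575677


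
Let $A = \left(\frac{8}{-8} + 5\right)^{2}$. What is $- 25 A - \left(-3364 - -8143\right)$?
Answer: $-5179$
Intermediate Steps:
$A = 16$ ($A = \left(8 \left(- \frac{1}{8}\right) + 5\right)^{2} = \left(-1 + 5\right)^{2} = 4^{2} = 16$)
$- 25 A - \left(-3364 - -8143\right) = \left(-25\right) 16 - \left(-3364 - -8143\right) = -400 - \left(-3364 + 8143\right) = -400 - 4779 = -5179$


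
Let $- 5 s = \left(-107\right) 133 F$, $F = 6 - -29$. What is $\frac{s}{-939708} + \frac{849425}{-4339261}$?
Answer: $- \frac{175782232991}{582519753684} \approx -0.30176$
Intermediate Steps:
$F = 35$ ($F = 6 + 29 = 35$)
$s = 99617$ ($s = - \frac{\left(-107\right) 133 \cdot 35}{5} = - \frac{\left(-14231\right) 35}{5} = \left(- \frac{1}{5}\right) \left(-498085\right) = 99617$)
$\frac{s}{-939708} + \frac{849425}{-4339261} = \frac{99617}{-939708} + \frac{849425}{-4339261} = 99617 \left(- \frac{1}{939708}\right) + 849425 \left(- \frac{1}{4339261}\right) = - \frac{14231}{134244} - \frac{849425}{4339261} = - \frac{175782232991}{582519753684}$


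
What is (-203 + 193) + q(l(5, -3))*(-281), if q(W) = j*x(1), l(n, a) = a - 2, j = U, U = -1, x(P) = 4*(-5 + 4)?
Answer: -1134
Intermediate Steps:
x(P) = -4 (x(P) = 4*(-1) = -4)
j = -1
l(n, a) = -2 + a
q(W) = 4 (q(W) = -1*(-4) = 4)
(-203 + 193) + q(l(5, -3))*(-281) = (-203 + 193) + 4*(-281) = -10 - 1124 = -1134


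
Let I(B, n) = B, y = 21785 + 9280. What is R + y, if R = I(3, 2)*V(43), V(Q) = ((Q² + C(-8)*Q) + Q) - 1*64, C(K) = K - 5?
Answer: 34872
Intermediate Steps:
C(K) = -5 + K
y = 31065
V(Q) = -64 + Q² - 12*Q (V(Q) = ((Q² + (-5 - 8)*Q) + Q) - 1*64 = ((Q² - 13*Q) + Q) - 64 = (Q² - 12*Q) - 64 = -64 + Q² - 12*Q)
R = 3807 (R = 3*(-64 + 43² - 12*43) = 3*(-64 + 1849 - 516) = 3*1269 = 3807)
R + y = 3807 + 31065 = 34872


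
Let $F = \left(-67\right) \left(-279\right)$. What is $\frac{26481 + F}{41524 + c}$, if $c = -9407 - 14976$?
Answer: $\frac{45174}{17141} \approx 2.6354$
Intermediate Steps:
$c = -24383$
$F = 18693$
$\frac{26481 + F}{41524 + c} = \frac{26481 + 18693}{41524 - 24383} = \frac{45174}{17141}$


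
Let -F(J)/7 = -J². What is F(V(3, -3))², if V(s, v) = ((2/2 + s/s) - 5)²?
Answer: 321489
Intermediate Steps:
V(s, v) = 9 (V(s, v) = ((2*(½) + 1) - 5)² = ((1 + 1) - 5)² = (2 - 5)² = (-3)² = 9)
F(J) = 7*J² (F(J) = -(-7)*J² = 7*J²)
F(V(3, -3))² = (7*9²)² = (7*81)² = 567² = 321489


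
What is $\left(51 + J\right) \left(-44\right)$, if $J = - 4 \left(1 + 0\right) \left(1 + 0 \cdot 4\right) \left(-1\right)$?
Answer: $-2420$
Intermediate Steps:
$J = 4$ ($J = - 4 \cdot 1 \left(1 + 0\right) \left(-1\right) = - 4 \cdot 1 \cdot 1 \left(-1\right) = \left(-4\right) 1 \left(-1\right) = \left(-4\right) \left(-1\right) = 4$)
$\left(51 + J\right) \left(-44\right) = \left(51 + 4\right) \left(-44\right) = 55 \left(-44\right) = -2420$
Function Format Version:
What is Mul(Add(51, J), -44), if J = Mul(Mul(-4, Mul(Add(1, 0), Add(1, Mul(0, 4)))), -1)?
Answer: -2420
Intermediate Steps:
J = 4 (J = Mul(Mul(-4, Mul(1, Add(1, 0))), -1) = Mul(Mul(-4, Mul(1, 1)), -1) = Mul(Mul(-4, 1), -1) = Mul(-4, -1) = 4)
Mul(Add(51, J), -44) = Mul(Add(51, 4), -44) = Mul(55, -44) = -2420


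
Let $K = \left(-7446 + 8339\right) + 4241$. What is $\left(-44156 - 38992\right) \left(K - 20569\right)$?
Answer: $1283389380$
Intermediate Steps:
$K = 5134$ ($K = 893 + 4241 = 5134$)
$\left(-44156 - 38992\right) \left(K - 20569\right) = \left(-44156 - 38992\right) \left(5134 - 20569\right) = \left(-83148\right) \left(-15435\right) = 1283389380$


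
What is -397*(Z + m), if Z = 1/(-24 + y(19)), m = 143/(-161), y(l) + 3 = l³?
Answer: 7914195/22448 ≈ 352.56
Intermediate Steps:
y(l) = -3 + l³
m = -143/161 (m = 143*(-1/161) = -143/161 ≈ -0.88820)
Z = 1/6832 (Z = 1/(-24 + (-3 + 19³)) = 1/(-24 + (-3 + 6859)) = 1/(-24 + 6856) = 1/6832 ≈ 0.00014637)
-397*(Z + m) = -397*(1/6832 - 143/161) = -397*(-19935/22448) = 7914195/22448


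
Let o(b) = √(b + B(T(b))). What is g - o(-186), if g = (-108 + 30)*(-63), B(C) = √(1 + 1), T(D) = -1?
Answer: 4914 - √(-186 + √2) ≈ 4914.0 - 13.586*I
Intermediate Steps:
B(C) = √2
g = 4914 (g = -78*(-63) = 4914)
o(b) = √(b + √2)
g - o(-186) = 4914 - √(-186 + √2)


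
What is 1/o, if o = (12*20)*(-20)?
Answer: -1/4800 ≈ -0.00020833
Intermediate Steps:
o = -4800 (o = 240*(-20) = -4800)
1/o = 1/(-4800) = -1/4800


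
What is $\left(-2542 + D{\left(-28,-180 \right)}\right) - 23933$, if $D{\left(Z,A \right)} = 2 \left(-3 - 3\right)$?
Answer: $-26487$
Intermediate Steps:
$D{\left(Z,A \right)} = -12$ ($D{\left(Z,A \right)} = 2 \left(-6\right) = -12$)
$\left(-2542 + D{\left(-28,-180 \right)}\right) - 23933 = \left(-2542 - 12\right) - 23933 = -2554 - 23933 = -26487$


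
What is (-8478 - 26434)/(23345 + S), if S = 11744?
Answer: -34912/35089 ≈ -0.99496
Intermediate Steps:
(-8478 - 26434)/(23345 + S) = (-8478 - 26434)/(23345 + 11744) = -34912/35089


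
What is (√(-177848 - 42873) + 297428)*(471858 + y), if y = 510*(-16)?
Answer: 137916768744 + 463698*I*√220721 ≈ 1.3792e+11 + 2.1785e+8*I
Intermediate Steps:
y = -8160
(√(-177848 - 42873) + 297428)*(471858 + y) = (√(-177848 - 42873) + 297428)*(471858 - 8160) = (√(-220721) + 297428)*463698 = (I*√220721 + 297428)*463698 = (297428 + I*√220721)*463698 = 137916768744 + 463698*I*√220721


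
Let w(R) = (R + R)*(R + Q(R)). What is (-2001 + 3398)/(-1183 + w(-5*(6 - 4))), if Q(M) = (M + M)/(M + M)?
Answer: -1397/1003 ≈ -1.3928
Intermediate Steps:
Q(M) = 1 (Q(M) = (2*M)/((2*M)) = (2*M)*(1/(2*M)) = 1)
w(R) = 2*R*(1 + R) (w(R) = (R + R)*(R + 1) = (2*R)*(1 + R) = 2*R*(1 + R))
(-2001 + 3398)/(-1183 + w(-5*(6 - 4))) = (-2001 + 3398)/(-1183 + 2*(-5*(6 - 4))*(1 - 5*(6 - 4))) = 1397/(-1183 + 2*(-5*2)*(1 - 5*2)) = 1397/(-1183 + 2*(-10)*(1 - 10)) = 1397/(-1183 + 2*(-10)*(-9)) = 1397/(-1183 + 180) = 1397/(-1003) = 1397*(-1/1003) = -1397/1003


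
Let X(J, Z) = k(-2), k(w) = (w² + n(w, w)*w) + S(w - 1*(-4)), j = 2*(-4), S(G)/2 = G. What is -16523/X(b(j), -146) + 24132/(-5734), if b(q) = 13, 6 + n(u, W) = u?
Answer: -47661025/68808 ≈ -692.67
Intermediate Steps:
S(G) = 2*G
n(u, W) = -6 + u
j = -8
k(w) = 8 + w² + 2*w + w*(-6 + w) (k(w) = (w² + (-6 + w)*w) + 2*(w - 1*(-4)) = (w² + w*(-6 + w)) + 2*(w + 4) = (w² + w*(-6 + w)) + 2*(4 + w) = (w² + w*(-6 + w)) + (8 + 2*w) = 8 + w² + 2*w + w*(-6 + w))
X(J, Z) = 24 (X(J, Z) = 8 - 4*(-2) + 2*(-2)² = 8 + 8 + 2*4 = 8 + 8 + 8 = 24)
-16523/X(b(j), -146) + 24132/(-5734) = -16523/24 + 24132/(-5734) = -16523*1/24 + 24132*(-1/5734) = -16523/24 - 12066/2867 = -47661025/68808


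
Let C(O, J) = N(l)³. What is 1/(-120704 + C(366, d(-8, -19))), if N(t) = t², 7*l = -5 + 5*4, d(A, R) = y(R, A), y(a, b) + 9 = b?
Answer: -117649/14189314271 ≈ -8.2914e-6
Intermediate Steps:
y(a, b) = -9 + b
d(A, R) = -9 + A
l = 15/7 (l = (-5 + 5*4)/7 = (-5 + 20)/7 = (⅐)*15 = 15/7 ≈ 2.1429)
C(O, J) = 11390625/117649 (C(O, J) = ((15/7)²)³ = (225/49)³ = 11390625/117649)
1/(-120704 + C(366, d(-8, -19))) = 1/(-120704 + 11390625/117649) = 1/(-14189314271/117649) = -117649/14189314271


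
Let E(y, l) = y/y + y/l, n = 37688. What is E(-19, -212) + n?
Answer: 7990087/212 ≈ 37689.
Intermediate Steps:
E(y, l) = 1 + y/l
E(-19, -212) + n = (-212 - 19)/(-212) + 37688 = -1/212*(-231) + 37688 = 231/212 + 37688 = 7990087/212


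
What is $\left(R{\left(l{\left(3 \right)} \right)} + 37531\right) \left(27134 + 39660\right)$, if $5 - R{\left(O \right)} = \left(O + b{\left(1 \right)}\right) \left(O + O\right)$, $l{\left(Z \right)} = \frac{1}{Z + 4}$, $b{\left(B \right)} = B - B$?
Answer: $\frac{17550238004}{7} \approx 2.5072 \cdot 10^{9}$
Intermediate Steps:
$b{\left(B \right)} = 0$
$l{\left(Z \right)} = \frac{1}{4 + Z}$
$R{\left(O \right)} = 5 - 2 O^{2}$ ($R{\left(O \right)} = 5 - \left(O + 0\right) \left(O + O\right) = 5 - O 2 O = 5 - 2 O^{2}$)
$\left(R{\left(l{\left(3 \right)} \right)} + 37531\right) \left(27134 + 39660\right) = \left(\left(5 - 2 \left(\frac{1}{4 + 3}\right)^{2}\right) + 37531\right) \left(27134 + 39660\right) = \left(\left(5 - 2 \left(\frac{1}{7}\right)^{2}\right) + 37531\right) 66794 = \left(\left(5 - \frac{2}{49}\right) + 37531\right) 66794 = \left(\frac{243}{49} + 37531\right) 66794 = \frac{1839262}{49} \cdot 66794 = \frac{17550238004}{7}$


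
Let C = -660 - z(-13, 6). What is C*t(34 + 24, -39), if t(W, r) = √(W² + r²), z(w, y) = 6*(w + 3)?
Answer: -600*√4885 ≈ -41936.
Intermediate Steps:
z(w, y) = 18 + 6*w (z(w, y) = 6*(3 + w) = 18 + 6*w)
C = -600 (C = -660 - (18 + 6*(-13)) = -660 - (18 - 78) = -660 - 1*(-60) = -660 + 60 = -600)
C*t(34 + 24, -39) = -600*√((34 + 24)² + (-39)²) = -600*√(58² + 1521) = -600*√(3364 + 1521) = -600*√4885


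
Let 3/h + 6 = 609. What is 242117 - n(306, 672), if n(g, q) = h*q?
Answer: 16221615/67 ≈ 2.4211e+5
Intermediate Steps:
h = 1/201 (h = 3/(-6 + 609) = 3/603 = 3*(1/603) = 1/201 ≈ 0.0049751)
n(g, q) = q/201
242117 - n(306, 672) = 242117 - 672/201 = 242117 - 1*224/67 = 242117 - 224/67 = 16221615/67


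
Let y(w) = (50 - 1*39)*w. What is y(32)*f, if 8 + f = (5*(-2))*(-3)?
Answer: 7744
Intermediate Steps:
y(w) = 11*w (y(w) = (50 - 39)*w = 11*w)
f = 22 (f = -8 + (5*(-2))*(-3) = -8 - 10*(-3) = -8 + 30 = 22)
y(32)*f = (11*32)*22 = 352*22 = 7744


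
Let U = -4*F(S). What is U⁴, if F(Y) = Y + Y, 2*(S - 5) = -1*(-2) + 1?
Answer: 7311616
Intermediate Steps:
S = 13/2 (S = 5 + (-1*(-2) + 1)/2 = 5 + (2 + 1)/2 = 5 + (½)*3 = 5 + 3/2 = 13/2 ≈ 6.5000)
F(Y) = 2*Y
U = -52 (U = -8*13/2 = -4*13 = -52)
U⁴ = (-52)⁴ = 7311616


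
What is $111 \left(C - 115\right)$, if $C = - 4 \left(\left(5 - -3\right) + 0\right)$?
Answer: $-16317$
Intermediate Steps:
$C = -32$ ($C = - 4 \left(\left(5 + 3\right) + 0\right) = - 4 \left(8 + 0\right) = \left(-4\right) 8 = -32$)
$111 \left(C - 115\right) = 111 \left(-32 - 115\right) = 111 \left(-147\right) = -16317$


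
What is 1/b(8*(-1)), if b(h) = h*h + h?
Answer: 1/56 ≈ 0.017857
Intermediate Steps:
b(h) = h + h² (b(h) = h² + h = h + h²)
1/b(8*(-1)) = 1/((8*(-1))*(1 + 8*(-1))) = 1/(-8*(1 - 8)) = 1/(-8*(-7)) = 1/56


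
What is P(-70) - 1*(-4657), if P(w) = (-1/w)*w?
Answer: 4656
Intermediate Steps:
P(w) = -1
P(-70) - 1*(-4657) = -1 - 1*(-4657) = -1 + 4657 = 4656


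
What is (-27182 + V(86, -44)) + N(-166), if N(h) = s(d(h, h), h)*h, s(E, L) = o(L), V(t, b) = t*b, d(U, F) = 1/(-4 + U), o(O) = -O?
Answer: -58522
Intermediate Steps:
V(t, b) = b*t
s(E, L) = -L
N(h) = -h**2 (N(h) = (-h)*h = -h**2)
(-27182 + V(86, -44)) + N(-166) = (-27182 - 44*86) - 1*(-166)**2 = (-27182 - 3784) - 1*27556 = -30966 - 27556 = -58522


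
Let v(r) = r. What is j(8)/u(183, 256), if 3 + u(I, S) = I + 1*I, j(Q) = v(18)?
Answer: 6/121 ≈ 0.049587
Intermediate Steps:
j(Q) = 18
u(I, S) = -3 + 2*I (u(I, S) = -3 + (I + 1*I) = -3 + (I + I) = -3 + 2*I)
j(8)/u(183, 256) = 18/(-3 + 2*183) = 18/(-3 + 366) = 18/363 = 18*(1/363) = 6/121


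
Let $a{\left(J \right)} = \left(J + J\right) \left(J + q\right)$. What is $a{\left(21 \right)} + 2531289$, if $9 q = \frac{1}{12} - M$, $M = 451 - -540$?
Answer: $\frac{45495841}{18} \approx 2.5275 \cdot 10^{6}$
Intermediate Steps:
$M = 991$ ($M = 451 + 540 = 991$)
$q = - \frac{11891}{108}$ ($q = \frac{\frac{1}{12} - 991}{9} = \frac{1}{9} \left(- \frac{11891}{12}\right) = - \frac{11891}{108} \approx -110.1$)
$a{\left(J \right)} = 2 J \left(- \frac{11891}{108} + J\right)$ ($a{\left(J \right)} = \left(J + J\right) \left(J - \frac{11891}{108}\right) = 2 J \left(- \frac{11891}{108} + J\right)$)
$a{\left(21 \right)} + 2531289 = \frac{1}{54} \cdot 21 \left(-11891 + 108 \cdot 21\right) + 2531289 = \frac{1}{54} \cdot 21 \left(-11891 + 2268\right) + 2531289 = \frac{1}{54} \cdot 21 \left(-9623\right) + 2531289 = - \frac{67361}{18} + 2531289 = \frac{45495841}{18}$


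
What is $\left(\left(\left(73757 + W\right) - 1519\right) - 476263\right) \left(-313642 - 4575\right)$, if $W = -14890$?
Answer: $133305874555$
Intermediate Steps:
$\left(\left(\left(73757 + W\right) - 1519\right) - 476263\right) \left(-313642 - 4575\right) = \left(\left(\left(73757 - 14890\right) - 1519\right) - 476263\right) \left(-313642 - 4575\right) = \left(\left(58867 - 1519\right) - 476263\right) \left(-318217\right) = \left(57348 - 476263\right) \left(-318217\right) = \left(-418915\right) \left(-318217\right) = 133305874555$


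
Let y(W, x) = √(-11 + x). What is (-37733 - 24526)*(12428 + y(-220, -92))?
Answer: -773754852 - 62259*I*√103 ≈ -7.7375e+8 - 6.3186e+5*I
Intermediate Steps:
(-37733 - 24526)*(12428 + y(-220, -92)) = (-37733 - 24526)*(12428 + √(-11 - 92)) = -62259*(12428 + √(-103)) = -62259*(12428 + I*√103) = -773754852 - 62259*I*√103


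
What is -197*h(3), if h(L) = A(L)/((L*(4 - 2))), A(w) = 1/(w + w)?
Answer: -197/36 ≈ -5.4722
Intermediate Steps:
A(w) = 1/(2*w)
h(L) = 1/(4*L²) (h(L) = (1/(2*L))/((L*(4 - 2))) = (1/(2*L))/((L*2)) = (1/(2*L))/((2*L)) = (1/(2*L))*(1/(2*L)) = 1/(4*L²))
-197*h(3) = -197/(4*3²) = -197/(4*9) = -197*1/36 = -197/36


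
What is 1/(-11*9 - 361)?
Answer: -1/460 ≈ -0.0021739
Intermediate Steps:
1/(-11*9 - 361) = 1/(-99 - 361) = 1/(-460) = -1/460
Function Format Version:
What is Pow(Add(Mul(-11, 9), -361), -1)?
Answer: Rational(-1, 460) ≈ -0.0021739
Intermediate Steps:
Pow(Add(Mul(-11, 9), -361), -1) = Pow(Add(-99, -361), -1) = Pow(-460, -1) = Rational(-1, 460)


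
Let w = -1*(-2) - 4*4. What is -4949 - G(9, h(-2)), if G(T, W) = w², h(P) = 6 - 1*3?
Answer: -5145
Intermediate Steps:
h(P) = 3 (h(P) = 6 - 3 = 3)
w = -14 (w = 2 - 16 = -14)
G(T, W) = 196 (G(T, W) = (-14)² = 196)
-4949 - G(9, h(-2)) = -4949 - 1*196 = -4949 - 196 = -5145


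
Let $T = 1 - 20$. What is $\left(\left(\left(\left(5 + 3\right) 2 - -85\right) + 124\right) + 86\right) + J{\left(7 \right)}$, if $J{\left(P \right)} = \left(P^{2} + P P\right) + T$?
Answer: $390$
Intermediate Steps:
$T = -19$ ($T = 1 - 20 = -19$)
$J{\left(P \right)} = -19 + 2 P^{2}$ ($J{\left(P \right)} = \left(P^{2} + P P\right) - 19 = \left(P^{2} + P^{2}\right) - 19 = 2 P^{2} - 19 = -19 + 2 P^{2}$)
$\left(\left(\left(\left(5 + 3\right) 2 - -85\right) + 124\right) + 86\right) + J{\left(7 \right)} = \left(\left(\left(\left(5 + 3\right) 2 - -85\right) + 124\right) + 86\right) - \left(19 - 2 \cdot 7^{2}\right) = \left(\left(\left(8 \cdot 2 + 85\right) + 124\right) + 86\right) + \left(-19 + 2 \cdot 49\right) = \left(\left(\left(16 + 85\right) + 124\right) + 86\right) + \left(-19 + 98\right) = \left(\left(101 + 124\right) + 86\right) + 79 = \left(225 + 86\right) + 79 = 311 + 79 = 390$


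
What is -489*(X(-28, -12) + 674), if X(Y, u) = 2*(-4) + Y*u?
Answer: -489978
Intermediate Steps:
X(Y, u) = -8 + Y*u
-489*(X(-28, -12) + 674) = -489*((-8 - 28*(-12)) + 674) = -489*((-8 + 336) + 674) = -489*(328 + 674) = -489*1002 = -489978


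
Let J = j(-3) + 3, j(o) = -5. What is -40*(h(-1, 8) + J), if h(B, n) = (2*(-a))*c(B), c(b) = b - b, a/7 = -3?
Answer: 80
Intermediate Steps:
a = -21 (a = 7*(-3) = -21)
c(b) = 0
h(B, n) = 0 (h(B, n) = (2*(-1*(-21)))*0 = (2*21)*0 = 42*0 = 0)
J = -2 (J = -5 + 3 = -2)
-40*(h(-1, 8) + J) = -40*(0 - 2) = -40*(-2) = 80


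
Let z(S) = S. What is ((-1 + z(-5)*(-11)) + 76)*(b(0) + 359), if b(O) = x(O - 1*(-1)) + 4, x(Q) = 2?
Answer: 47450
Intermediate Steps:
b(O) = 6 (b(O) = 2 + 4 = 6)
((-1 + z(-5)*(-11)) + 76)*(b(0) + 359) = ((-1 - 5*(-11)) + 76)*(6 + 359) = ((-1 + 55) + 76)*365 = (54 + 76)*365 = 130*365 = 47450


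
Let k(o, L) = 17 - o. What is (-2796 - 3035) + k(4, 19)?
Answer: -5818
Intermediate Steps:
(-2796 - 3035) + k(4, 19) = (-2796 - 3035) + (17 - 1*4) = -5831 + (17 - 4) = -5831 + 13 = -5818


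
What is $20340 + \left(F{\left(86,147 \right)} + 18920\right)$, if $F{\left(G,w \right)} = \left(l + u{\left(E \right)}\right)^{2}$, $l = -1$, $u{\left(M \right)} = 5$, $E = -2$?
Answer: $39276$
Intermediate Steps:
$F{\left(G,w \right)} = 16$ ($F{\left(G,w \right)} = \left(-1 + 5\right)^{2} = 4^{2} = 16$)
$20340 + \left(F{\left(86,147 \right)} + 18920\right) = 20340 + \left(16 + 18920\right) = 20340 + 18936 = 39276$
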